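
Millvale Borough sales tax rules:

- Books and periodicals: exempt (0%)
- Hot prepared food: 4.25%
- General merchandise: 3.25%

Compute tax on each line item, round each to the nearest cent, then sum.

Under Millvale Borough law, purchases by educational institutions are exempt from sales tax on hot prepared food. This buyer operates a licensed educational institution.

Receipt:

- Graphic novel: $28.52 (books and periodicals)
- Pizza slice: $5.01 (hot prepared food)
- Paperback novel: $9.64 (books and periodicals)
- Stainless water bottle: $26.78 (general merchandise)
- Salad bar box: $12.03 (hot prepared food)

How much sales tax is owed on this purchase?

Graphic novel $28.52: books and periodicals → 0% → $0.00
Pizza slice $5.01: hot prepared food, buyer-exempt → 0% → $0.00
Paperback novel $9.64: books and periodicals → 0% → $0.00
Stainless water bottle $26.78: general merchandise → 3.25% → $0.87
Salad bar box $12.03: hot prepared food, buyer-exempt → 0% → $0.00
Total tax = $0.87

$0.87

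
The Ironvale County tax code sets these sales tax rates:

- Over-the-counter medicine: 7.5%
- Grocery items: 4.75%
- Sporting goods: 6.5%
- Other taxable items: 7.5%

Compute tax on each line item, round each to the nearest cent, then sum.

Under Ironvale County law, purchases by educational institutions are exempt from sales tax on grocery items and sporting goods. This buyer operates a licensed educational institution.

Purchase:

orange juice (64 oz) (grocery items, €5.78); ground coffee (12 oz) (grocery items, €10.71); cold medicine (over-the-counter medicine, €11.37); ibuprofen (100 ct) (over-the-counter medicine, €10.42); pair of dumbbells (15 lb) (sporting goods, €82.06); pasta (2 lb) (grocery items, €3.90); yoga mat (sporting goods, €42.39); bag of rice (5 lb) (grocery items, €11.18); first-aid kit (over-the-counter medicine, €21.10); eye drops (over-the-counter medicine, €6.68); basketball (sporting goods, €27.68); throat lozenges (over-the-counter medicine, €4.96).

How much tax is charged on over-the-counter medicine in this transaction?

€4.08

Cold medicine €11.37: over-the-counter medicine → 7.5% → €0.85
Ibuprofen (100 ct) €10.42: over-the-counter medicine → 7.5% → €0.78
First-aid kit €21.10: over-the-counter medicine → 7.5% → €1.58
Eye drops €6.68: over-the-counter medicine → 7.5% → €0.50
Throat lozenges €4.96: over-the-counter medicine → 7.5% → €0.37
Tax on over-the-counter medicine = €0.85 + €0.78 + €1.58 + €0.50 + €0.37 = €4.08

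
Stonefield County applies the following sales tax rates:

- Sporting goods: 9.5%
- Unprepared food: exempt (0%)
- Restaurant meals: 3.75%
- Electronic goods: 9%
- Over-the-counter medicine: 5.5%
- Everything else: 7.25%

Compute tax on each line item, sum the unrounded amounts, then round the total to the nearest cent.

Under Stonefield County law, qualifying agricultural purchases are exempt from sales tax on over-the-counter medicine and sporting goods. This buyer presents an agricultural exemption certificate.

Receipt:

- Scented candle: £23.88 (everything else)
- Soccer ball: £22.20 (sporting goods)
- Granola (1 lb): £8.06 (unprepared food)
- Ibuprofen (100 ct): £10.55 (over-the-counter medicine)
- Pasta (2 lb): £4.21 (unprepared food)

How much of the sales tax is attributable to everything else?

£1.73

Scented candle £23.88: everything else → 7.25% → £1.7313
Tax on everything else: unrounded sum = £1.7313 → £1.73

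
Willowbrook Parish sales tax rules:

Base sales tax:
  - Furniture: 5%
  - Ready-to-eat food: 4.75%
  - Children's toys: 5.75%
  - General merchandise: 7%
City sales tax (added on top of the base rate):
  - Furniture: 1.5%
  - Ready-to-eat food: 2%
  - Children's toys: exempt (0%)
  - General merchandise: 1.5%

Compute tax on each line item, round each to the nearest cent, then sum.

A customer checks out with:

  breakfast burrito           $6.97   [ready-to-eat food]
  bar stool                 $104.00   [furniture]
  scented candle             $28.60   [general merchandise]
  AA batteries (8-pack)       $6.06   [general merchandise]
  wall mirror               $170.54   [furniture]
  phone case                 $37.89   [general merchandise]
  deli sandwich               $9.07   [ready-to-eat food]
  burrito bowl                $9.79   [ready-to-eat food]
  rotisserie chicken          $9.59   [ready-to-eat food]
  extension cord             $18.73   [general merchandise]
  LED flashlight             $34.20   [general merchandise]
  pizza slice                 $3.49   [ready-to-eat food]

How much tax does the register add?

$31.15

Breakfast burrito $6.97: ready-to-eat food → 4.75% + 2% city = 6.75% → $0.47
Bar stool $104.00: furniture → 5% + 1.5% city = 6.5% → $6.76
Scented candle $28.60: general merchandise → 7% + 1.5% city = 8.5% → $2.43
AA batteries (8-pack) $6.06: general merchandise → 7% + 1.5% city = 8.5% → $0.52
Wall mirror $170.54: furniture → 5% + 1.5% city = 6.5% → $11.09
Phone case $37.89: general merchandise → 7% + 1.5% city = 8.5% → $3.22
Deli sandwich $9.07: ready-to-eat food → 4.75% + 2% city = 6.75% → $0.61
Burrito bowl $9.79: ready-to-eat food → 4.75% + 2% city = 6.75% → $0.66
Rotisserie chicken $9.59: ready-to-eat food → 4.75% + 2% city = 6.75% → $0.65
Extension cord $18.73: general merchandise → 7% + 1.5% city = 8.5% → $1.59
LED flashlight $34.20: general merchandise → 7% + 1.5% city = 8.5% → $2.91
Pizza slice $3.49: ready-to-eat food → 4.75% + 2% city = 6.75% → $0.24
Total tax = $0.47 + $6.76 + $2.43 + $0.52 + $11.09 + $3.22 + $0.61 + $0.66 + $0.65 + $1.59 + $2.91 + $0.24 = $31.15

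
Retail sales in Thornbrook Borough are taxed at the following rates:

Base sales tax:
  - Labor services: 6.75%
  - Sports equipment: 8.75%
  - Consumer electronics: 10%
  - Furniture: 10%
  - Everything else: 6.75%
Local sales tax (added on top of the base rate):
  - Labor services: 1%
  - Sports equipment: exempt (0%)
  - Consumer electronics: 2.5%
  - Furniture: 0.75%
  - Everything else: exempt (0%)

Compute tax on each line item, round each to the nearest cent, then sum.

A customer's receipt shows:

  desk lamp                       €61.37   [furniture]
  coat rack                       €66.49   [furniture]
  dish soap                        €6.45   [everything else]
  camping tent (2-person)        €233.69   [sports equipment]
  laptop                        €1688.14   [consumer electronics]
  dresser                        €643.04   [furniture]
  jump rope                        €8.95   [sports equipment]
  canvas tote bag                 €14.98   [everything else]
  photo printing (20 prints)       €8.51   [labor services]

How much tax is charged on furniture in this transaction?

€82.88

Desk lamp €61.37: furniture → 10% + 0.75% local = 10.75% → €6.60
Coat rack €66.49: furniture → 10% + 0.75% local = 10.75% → €7.15
Dresser €643.04: furniture → 10% + 0.75% local = 10.75% → €69.13
Tax on furniture = €6.60 + €7.15 + €69.13 = €82.88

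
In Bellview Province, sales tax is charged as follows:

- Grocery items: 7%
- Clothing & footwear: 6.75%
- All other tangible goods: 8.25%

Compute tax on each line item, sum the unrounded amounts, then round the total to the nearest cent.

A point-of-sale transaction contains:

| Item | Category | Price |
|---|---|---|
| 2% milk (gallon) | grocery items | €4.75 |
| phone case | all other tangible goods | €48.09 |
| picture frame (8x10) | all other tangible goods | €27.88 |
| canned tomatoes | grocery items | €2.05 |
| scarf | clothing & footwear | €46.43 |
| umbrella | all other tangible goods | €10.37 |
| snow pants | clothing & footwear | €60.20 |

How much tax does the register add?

€14.80

2% milk (gallon) €4.75: grocery items → 7% → €0.3325
Phone case €48.09: all other tangible goods → 8.25% → €3.967425
Picture frame (8x10) €27.88: all other tangible goods → 8.25% → €2.3001
Canned tomatoes €2.05: grocery items → 7% → €0.1435
Scarf €46.43: clothing & footwear → 6.75% → €3.134025
Umbrella €10.37: all other tangible goods → 8.25% → €0.855525
Snow pants €60.20: clothing & footwear → 6.75% → €4.0635
Unrounded tax sum = €14.796575 → €14.80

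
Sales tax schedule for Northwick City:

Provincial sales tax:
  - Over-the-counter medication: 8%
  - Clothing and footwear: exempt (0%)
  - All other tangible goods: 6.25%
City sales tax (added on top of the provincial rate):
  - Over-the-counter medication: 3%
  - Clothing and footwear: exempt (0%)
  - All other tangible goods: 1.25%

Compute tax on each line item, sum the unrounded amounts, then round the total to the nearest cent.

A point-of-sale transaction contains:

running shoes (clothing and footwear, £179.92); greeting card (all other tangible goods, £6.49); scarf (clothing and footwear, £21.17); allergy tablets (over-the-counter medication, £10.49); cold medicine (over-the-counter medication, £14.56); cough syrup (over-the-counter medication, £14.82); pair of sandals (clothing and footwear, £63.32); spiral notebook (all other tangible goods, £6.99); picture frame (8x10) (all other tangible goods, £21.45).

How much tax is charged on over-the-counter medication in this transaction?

Allergy tablets £10.49: over-the-counter medication → 8% + 3% city = 11% → £1.1539
Cold medicine £14.56: over-the-counter medication → 8% + 3% city = 11% → £1.6016
Cough syrup £14.82: over-the-counter medication → 8% + 3% city = 11% → £1.6302
Tax on over-the-counter medication: unrounded sum = £4.3857 → £4.39

£4.39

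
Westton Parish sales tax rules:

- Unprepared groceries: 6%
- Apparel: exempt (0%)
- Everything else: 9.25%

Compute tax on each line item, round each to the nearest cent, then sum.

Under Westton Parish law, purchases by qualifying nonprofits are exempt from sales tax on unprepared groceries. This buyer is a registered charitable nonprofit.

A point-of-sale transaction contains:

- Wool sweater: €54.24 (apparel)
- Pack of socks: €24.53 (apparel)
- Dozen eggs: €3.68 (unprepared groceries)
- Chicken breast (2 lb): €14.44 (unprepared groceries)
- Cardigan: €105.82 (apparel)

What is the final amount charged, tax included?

€202.71

Wool sweater €54.24: apparel → 0% → €0.00
Pack of socks €24.53: apparel → 0% → €0.00
Dozen eggs €3.68: unprepared groceries, buyer-exempt → 0% → €0.00
Chicken breast (2 lb) €14.44: unprepared groceries, buyer-exempt → 0% → €0.00
Cardigan €105.82: apparel → 0% → €0.00
Subtotal = €202.71; tax = €0.00; total due = €202.71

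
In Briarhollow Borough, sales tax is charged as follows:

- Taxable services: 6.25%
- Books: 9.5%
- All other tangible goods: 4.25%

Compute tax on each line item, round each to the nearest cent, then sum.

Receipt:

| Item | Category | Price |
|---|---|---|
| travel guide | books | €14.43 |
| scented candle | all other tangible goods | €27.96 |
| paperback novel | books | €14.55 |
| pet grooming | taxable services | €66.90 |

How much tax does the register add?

€8.12

Travel guide €14.43: books → 9.5% → €1.37
Scented candle €27.96: all other tangible goods → 4.25% → €1.19
Paperback novel €14.55: books → 9.5% → €1.38
Pet grooming €66.90: taxable services → 6.25% → €4.18
Total tax = €1.37 + €1.19 + €1.38 + €4.18 = €8.12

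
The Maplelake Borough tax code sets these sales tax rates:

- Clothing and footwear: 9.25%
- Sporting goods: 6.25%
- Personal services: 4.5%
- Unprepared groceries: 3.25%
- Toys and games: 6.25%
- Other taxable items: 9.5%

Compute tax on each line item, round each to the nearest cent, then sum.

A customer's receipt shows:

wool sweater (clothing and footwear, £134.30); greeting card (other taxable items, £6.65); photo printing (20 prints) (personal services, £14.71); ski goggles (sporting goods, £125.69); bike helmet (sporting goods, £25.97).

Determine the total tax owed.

Wool sweater £134.30: clothing and footwear → 9.25% → £12.42
Greeting card £6.65: other taxable items → 9.5% → £0.63
Photo printing (20 prints) £14.71: personal services → 4.5% → £0.66
Ski goggles £125.69: sporting goods → 6.25% → £7.86
Bike helmet £25.97: sporting goods → 6.25% → £1.62
Total tax = £12.42 + £0.63 + £0.66 + £7.86 + £1.62 = £23.19

£23.19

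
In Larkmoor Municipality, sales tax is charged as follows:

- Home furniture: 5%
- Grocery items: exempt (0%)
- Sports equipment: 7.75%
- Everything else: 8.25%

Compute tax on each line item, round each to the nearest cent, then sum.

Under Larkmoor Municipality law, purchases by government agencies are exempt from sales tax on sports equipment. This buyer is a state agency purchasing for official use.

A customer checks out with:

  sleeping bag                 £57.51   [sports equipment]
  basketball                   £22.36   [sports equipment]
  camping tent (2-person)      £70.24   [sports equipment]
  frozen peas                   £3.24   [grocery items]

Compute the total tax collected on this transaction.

Sleeping bag £57.51: sports equipment, buyer-exempt → 0% → £0.00
Basketball £22.36: sports equipment, buyer-exempt → 0% → £0.00
Camping tent (2-person) £70.24: sports equipment, buyer-exempt → 0% → £0.00
Frozen peas £3.24: grocery items → 0% → £0.00
Total tax = £0.00

£0.00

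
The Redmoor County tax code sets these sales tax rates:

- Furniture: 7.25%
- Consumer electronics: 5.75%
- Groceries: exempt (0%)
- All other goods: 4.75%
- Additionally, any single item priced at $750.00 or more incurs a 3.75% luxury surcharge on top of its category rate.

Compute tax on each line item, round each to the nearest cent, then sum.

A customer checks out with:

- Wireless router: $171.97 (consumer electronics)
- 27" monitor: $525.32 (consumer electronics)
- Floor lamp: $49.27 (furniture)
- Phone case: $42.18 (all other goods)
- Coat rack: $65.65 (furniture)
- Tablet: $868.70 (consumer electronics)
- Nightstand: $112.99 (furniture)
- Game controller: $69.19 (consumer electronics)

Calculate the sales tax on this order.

Wireless router $171.97: consumer electronics → 5.75% → $9.89
27" monitor $525.32: consumer electronics → 5.75% → $30.21
Floor lamp $49.27: furniture → 7.25% → $3.57
Phone case $42.18: all other goods → 4.75% → $2.00
Coat rack $65.65: furniture → 7.25% → $4.76
Tablet $868.70: consumer electronics → 5.75% + 3.75% surcharge = 9.5% → $82.53
Nightstand $112.99: furniture → 7.25% → $8.19
Game controller $69.19: consumer electronics → 5.75% → $3.98
Total tax = $9.89 + $30.21 + $3.57 + $2.00 + $4.76 + $82.53 + $8.19 + $3.98 = $145.13

$145.13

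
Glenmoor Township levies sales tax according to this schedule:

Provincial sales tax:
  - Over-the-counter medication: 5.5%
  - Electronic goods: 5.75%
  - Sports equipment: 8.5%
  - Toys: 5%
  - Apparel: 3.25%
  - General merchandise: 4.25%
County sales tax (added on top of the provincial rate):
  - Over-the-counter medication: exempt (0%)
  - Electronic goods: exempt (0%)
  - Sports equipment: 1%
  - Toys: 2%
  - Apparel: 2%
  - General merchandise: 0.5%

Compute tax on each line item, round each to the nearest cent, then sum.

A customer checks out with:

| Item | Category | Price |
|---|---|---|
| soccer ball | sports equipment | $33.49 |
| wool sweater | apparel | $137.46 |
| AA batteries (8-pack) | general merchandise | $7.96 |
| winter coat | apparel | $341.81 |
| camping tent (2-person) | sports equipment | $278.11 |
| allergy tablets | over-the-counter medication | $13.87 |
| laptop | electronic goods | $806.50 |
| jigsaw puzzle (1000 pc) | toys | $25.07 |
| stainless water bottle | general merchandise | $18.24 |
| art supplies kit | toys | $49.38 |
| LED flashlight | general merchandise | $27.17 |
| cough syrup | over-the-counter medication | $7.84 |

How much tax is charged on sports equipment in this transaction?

Soccer ball $33.49: sports equipment → 8.5% + 1% county = 9.5% → $3.18
Camping tent (2-person) $278.11: sports equipment → 8.5% + 1% county = 9.5% → $26.42
Tax on sports equipment = $3.18 + $26.42 = $29.60

$29.60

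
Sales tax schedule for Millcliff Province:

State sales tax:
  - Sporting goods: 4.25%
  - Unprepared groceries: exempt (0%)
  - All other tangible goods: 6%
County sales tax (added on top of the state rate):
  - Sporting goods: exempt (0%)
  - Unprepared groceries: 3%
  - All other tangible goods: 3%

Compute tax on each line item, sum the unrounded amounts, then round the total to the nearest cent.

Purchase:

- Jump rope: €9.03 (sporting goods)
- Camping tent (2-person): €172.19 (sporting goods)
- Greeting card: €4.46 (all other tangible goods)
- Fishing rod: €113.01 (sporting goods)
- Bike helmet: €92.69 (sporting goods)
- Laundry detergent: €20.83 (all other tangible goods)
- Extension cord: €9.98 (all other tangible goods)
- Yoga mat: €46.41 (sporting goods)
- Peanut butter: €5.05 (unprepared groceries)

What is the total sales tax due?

€21.74

Jump rope €9.03: sporting goods → 4.25% + 0% county = 4.25% → €0.383775
Camping tent (2-person) €172.19: sporting goods → 4.25% + 0% county = 4.25% → €7.318075
Greeting card €4.46: all other tangible goods → 6% + 3% county = 9% → €0.4014
Fishing rod €113.01: sporting goods → 4.25% + 0% county = 4.25% → €4.802925
Bike helmet €92.69: sporting goods → 4.25% + 0% county = 4.25% → €3.939325
Laundry detergent €20.83: all other tangible goods → 6% + 3% county = 9% → €1.8747
Extension cord €9.98: all other tangible goods → 6% + 3% county = 9% → €0.8982
Yoga mat €46.41: sporting goods → 4.25% + 0% county = 4.25% → €1.972425
Peanut butter €5.05: unprepared groceries → 0% + 3% county = 3% → €0.1515
Unrounded tax sum = €21.742325 → €21.74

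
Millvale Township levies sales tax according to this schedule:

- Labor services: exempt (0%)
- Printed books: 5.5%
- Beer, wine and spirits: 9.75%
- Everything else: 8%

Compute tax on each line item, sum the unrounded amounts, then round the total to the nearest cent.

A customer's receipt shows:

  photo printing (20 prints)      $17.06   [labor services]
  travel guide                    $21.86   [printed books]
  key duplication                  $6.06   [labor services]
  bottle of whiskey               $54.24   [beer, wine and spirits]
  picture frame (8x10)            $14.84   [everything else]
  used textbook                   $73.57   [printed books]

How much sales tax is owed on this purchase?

Photo printing (20 prints) $17.06: labor services → 0% → $0.00
Travel guide $21.86: printed books → 5.5% → $1.2023
Key duplication $6.06: labor services → 0% → $0.00
Bottle of whiskey $54.24: beer, wine and spirits → 9.75% → $5.2884
Picture frame (8x10) $14.84: everything else → 8% → $1.1872
Used textbook $73.57: printed books → 5.5% → $4.04635
Unrounded tax sum = $11.72425 → $11.72

$11.72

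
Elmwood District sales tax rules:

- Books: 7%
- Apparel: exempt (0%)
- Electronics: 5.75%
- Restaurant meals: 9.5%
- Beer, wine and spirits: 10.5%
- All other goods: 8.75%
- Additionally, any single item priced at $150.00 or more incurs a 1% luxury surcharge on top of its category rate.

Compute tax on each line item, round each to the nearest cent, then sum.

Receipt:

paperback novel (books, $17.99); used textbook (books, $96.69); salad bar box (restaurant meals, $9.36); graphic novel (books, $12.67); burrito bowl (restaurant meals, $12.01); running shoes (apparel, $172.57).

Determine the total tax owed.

Paperback novel $17.99: books → 7% → $1.26
Used textbook $96.69: books → 7% → $6.77
Salad bar box $9.36: restaurant meals → 9.5% → $0.89
Graphic novel $12.67: books → 7% → $0.89
Burrito bowl $12.01: restaurant meals → 9.5% → $1.14
Running shoes $172.57: apparel → 0% + 1% surcharge = 1% → $1.73
Total tax = $1.26 + $6.77 + $0.89 + $0.89 + $1.14 + $1.73 = $12.68

$12.68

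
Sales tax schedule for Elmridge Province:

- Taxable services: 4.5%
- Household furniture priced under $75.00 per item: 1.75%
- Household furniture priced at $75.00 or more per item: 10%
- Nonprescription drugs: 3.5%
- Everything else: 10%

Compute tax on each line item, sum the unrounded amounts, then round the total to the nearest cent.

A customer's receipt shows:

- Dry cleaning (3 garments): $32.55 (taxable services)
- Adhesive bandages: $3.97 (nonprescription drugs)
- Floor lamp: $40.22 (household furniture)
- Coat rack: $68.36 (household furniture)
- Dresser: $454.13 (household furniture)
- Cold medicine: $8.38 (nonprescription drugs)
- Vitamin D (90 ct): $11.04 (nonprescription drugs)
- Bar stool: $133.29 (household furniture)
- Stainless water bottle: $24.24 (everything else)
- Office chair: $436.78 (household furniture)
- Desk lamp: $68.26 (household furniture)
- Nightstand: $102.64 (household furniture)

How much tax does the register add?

Dry cleaning (3 garments) $32.55: taxable services → 4.5% → $1.46475
Adhesive bandages $3.97: nonprescription drugs → 3.5% → $0.13895
Floor lamp $40.22: household furniture, under $75.00 → 1.75% → $0.70385
Coat rack $68.36: household furniture, under $75.00 → 1.75% → $1.1963
Dresser $454.13: household furniture, $75.00 or more → 10% → $45.413
Cold medicine $8.38: nonprescription drugs → 3.5% → $0.2933
Vitamin D (90 ct) $11.04: nonprescription drugs → 3.5% → $0.3864
Bar stool $133.29: household furniture, $75.00 or more → 10% → $13.329
Stainless water bottle $24.24: everything else → 10% → $2.424
Office chair $436.78: household furniture, $75.00 or more → 10% → $43.678
Desk lamp $68.26: household furniture, under $75.00 → 1.75% → $1.19455
Nightstand $102.64: household furniture, $75.00 or more → 10% → $10.264
Unrounded tax sum = $120.4861 → $120.49

$120.49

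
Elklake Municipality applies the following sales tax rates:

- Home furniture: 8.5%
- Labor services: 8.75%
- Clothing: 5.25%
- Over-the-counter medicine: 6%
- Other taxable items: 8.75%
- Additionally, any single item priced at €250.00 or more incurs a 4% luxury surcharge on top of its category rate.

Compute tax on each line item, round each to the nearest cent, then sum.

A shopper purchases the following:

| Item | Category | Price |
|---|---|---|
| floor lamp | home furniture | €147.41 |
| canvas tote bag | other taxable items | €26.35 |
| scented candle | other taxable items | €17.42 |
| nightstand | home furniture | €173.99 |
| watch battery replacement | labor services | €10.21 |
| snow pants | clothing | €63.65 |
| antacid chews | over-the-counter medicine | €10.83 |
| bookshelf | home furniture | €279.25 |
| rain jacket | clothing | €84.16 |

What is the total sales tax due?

Floor lamp €147.41: home furniture → 8.5% → €12.53
Canvas tote bag €26.35: other taxable items → 8.75% → €2.31
Scented candle €17.42: other taxable items → 8.75% → €1.52
Nightstand €173.99: home furniture → 8.5% → €14.79
Watch battery replacement €10.21: labor services → 8.75% → €0.89
Snow pants €63.65: clothing → 5.25% → €3.34
Antacid chews €10.83: over-the-counter medicine → 6% → €0.65
Bookshelf €279.25: home furniture → 8.5% + 4% surcharge = 12.5% → €34.91
Rain jacket €84.16: clothing → 5.25% → €4.42
Total tax = €12.53 + €2.31 + €1.52 + €14.79 + €0.89 + €3.34 + €0.65 + €34.91 + €4.42 = €75.36

€75.36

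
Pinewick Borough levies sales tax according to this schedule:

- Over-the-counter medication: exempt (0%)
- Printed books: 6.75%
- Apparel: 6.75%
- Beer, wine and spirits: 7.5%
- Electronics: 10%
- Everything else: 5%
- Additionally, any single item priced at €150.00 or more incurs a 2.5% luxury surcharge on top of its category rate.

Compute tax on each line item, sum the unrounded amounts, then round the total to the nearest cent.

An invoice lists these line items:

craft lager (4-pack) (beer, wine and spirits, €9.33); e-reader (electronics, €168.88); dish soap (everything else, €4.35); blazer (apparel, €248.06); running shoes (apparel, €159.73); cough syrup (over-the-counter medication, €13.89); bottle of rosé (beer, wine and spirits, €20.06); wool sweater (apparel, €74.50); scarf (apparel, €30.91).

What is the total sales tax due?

€68.37

Craft lager (4-pack) €9.33: beer, wine and spirits → 7.5% → €0.69975
E-reader €168.88: electronics → 10% + 2.5% surcharge = 12.5% → €21.11
Dish soap €4.35: everything else → 5% → €0.2175
Blazer €248.06: apparel → 6.75% + 2.5% surcharge = 9.25% → €22.94555
Running shoes €159.73: apparel → 6.75% + 2.5% surcharge = 9.25% → €14.775025
Cough syrup €13.89: over-the-counter medication → 0% → €0.00
Bottle of rosé €20.06: beer, wine and spirits → 7.5% → €1.5045
Wool sweater €74.50: apparel → 6.75% → €5.02875
Scarf €30.91: apparel → 6.75% → €2.086425
Unrounded tax sum = €68.3675 → €68.37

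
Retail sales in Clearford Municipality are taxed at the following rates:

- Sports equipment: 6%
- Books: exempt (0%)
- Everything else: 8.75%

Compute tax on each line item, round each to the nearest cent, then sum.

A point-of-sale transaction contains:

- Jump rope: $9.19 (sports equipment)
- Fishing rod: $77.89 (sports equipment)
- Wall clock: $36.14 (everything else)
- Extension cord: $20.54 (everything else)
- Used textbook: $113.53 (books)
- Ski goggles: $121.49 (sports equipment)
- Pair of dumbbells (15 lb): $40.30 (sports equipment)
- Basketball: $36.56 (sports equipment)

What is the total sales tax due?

Jump rope $9.19: sports equipment → 6% → $0.55
Fishing rod $77.89: sports equipment → 6% → $4.67
Wall clock $36.14: everything else → 8.75% → $3.16
Extension cord $20.54: everything else → 8.75% → $1.80
Used textbook $113.53: books → 0% → $0.00
Ski goggles $121.49: sports equipment → 6% → $7.29
Pair of dumbbells (15 lb) $40.30: sports equipment → 6% → $2.42
Basketball $36.56: sports equipment → 6% → $2.19
Total tax = $0.55 + $4.67 + $3.16 + $1.80 + $7.29 + $2.42 + $2.19 = $22.08

$22.08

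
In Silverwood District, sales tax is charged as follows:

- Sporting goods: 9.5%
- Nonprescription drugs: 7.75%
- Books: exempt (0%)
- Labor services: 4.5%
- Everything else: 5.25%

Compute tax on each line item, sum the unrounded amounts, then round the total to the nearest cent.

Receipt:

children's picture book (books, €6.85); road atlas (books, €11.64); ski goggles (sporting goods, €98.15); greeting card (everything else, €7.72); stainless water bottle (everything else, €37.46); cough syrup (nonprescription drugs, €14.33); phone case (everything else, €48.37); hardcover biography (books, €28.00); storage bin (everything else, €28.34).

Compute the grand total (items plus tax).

€297.69

Children's picture book €6.85: books → 0% → €0.00
Road atlas €11.64: books → 0% → €0.00
Ski goggles €98.15: sporting goods → 9.5% → €9.32425
Greeting card €7.72: everything else → 5.25% → €0.4053
Stainless water bottle €37.46: everything else → 5.25% → €1.96665
Cough syrup €14.33: nonprescription drugs → 7.75% → €1.110575
Phone case €48.37: everything else → 5.25% → €2.539425
Hardcover biography €28.00: books → 0% → €0.00
Storage bin €28.34: everything else → 5.25% → €1.48785
Subtotal = €280.86; unrounded tax = €16.83405 → €16.83; total due = €297.69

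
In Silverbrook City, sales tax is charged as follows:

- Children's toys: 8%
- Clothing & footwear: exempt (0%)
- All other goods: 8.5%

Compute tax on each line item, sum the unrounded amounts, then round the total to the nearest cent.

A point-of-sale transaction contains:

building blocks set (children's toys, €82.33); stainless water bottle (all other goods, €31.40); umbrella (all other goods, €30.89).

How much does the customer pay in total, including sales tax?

€156.50

Building blocks set €82.33: children's toys → 8% → €6.5864
Stainless water bottle €31.40: all other goods → 8.5% → €2.669
Umbrella €30.89: all other goods → 8.5% → €2.62565
Subtotal = €144.62; unrounded tax = €11.88105 → €11.88; total due = €156.50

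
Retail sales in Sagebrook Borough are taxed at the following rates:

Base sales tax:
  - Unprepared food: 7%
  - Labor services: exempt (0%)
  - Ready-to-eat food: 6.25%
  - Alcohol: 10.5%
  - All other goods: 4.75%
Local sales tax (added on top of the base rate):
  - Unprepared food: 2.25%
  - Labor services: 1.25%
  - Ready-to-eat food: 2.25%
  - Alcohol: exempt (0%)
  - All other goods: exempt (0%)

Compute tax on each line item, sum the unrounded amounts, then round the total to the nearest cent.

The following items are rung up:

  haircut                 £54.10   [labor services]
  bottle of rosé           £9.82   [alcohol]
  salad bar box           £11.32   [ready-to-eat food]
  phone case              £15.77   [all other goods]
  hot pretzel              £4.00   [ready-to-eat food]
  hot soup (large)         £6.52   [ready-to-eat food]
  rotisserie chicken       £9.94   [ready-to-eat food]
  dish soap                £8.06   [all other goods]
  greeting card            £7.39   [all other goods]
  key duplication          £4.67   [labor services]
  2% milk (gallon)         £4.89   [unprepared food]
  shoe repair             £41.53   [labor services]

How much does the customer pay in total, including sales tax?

Haircut £54.10: labor services → 0% + 1.25% local = 1.25% → £0.67625
Bottle of rosé £9.82: alcohol → 10.5% + 0% local = 10.5% → £1.0311
Salad bar box £11.32: ready-to-eat food → 6.25% + 2.25% local = 8.5% → £0.9622
Phone case £15.77: all other goods → 4.75% + 0% local = 4.75% → £0.749075
Hot pretzel £4.00: ready-to-eat food → 6.25% + 2.25% local = 8.5% → £0.34
Hot soup (large) £6.52: ready-to-eat food → 6.25% + 2.25% local = 8.5% → £0.5542
Rotisserie chicken £9.94: ready-to-eat food → 6.25% + 2.25% local = 8.5% → £0.8449
Dish soap £8.06: all other goods → 4.75% + 0% local = 4.75% → £0.38285
Greeting card £7.39: all other goods → 4.75% + 0% local = 4.75% → £0.351025
Key duplication £4.67: labor services → 0% + 1.25% local = 1.25% → £0.058375
2% milk (gallon) £4.89: unprepared food → 7% + 2.25% local = 9.25% → £0.452325
Shoe repair £41.53: labor services → 0% + 1.25% local = 1.25% → £0.519125
Subtotal = £178.01; unrounded tax = £6.921425 → £6.92; total due = £184.93

£184.93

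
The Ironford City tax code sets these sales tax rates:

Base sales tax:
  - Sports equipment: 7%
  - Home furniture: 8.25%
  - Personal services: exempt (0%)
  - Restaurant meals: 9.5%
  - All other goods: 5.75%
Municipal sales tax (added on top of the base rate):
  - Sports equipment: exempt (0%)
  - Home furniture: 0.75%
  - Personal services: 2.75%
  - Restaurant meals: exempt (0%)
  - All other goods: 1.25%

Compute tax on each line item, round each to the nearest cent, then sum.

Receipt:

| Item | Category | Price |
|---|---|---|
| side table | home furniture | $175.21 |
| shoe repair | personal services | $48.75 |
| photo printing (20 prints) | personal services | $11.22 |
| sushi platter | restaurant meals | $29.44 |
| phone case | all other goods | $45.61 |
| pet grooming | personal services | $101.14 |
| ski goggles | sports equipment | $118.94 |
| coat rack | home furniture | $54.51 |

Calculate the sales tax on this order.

Side table $175.21: home furniture → 8.25% + 0.75% municipal = 9% → $15.77
Shoe repair $48.75: personal services → 0% + 2.75% municipal = 2.75% → $1.34
Photo printing (20 prints) $11.22: personal services → 0% + 2.75% municipal = 2.75% → $0.31
Sushi platter $29.44: restaurant meals → 9.5% + 0% municipal = 9.5% → $2.80
Phone case $45.61: all other goods → 5.75% + 1.25% municipal = 7% → $3.19
Pet grooming $101.14: personal services → 0% + 2.75% municipal = 2.75% → $2.78
Ski goggles $118.94: sports equipment → 7% + 0% municipal = 7% → $8.33
Coat rack $54.51: home furniture → 8.25% + 0.75% municipal = 9% → $4.91
Total tax = $15.77 + $1.34 + $0.31 + $2.80 + $3.19 + $2.78 + $8.33 + $4.91 = $39.43

$39.43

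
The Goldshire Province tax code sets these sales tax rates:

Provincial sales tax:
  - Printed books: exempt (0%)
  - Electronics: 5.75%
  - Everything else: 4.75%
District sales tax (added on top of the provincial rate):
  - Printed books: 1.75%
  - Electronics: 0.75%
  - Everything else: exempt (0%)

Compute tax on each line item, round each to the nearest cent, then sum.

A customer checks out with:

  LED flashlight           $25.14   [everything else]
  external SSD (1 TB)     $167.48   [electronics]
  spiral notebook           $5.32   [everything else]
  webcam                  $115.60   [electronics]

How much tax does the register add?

LED flashlight $25.14: everything else → 4.75% + 0% district = 4.75% → $1.19
External SSD (1 TB) $167.48: electronics → 5.75% + 0.75% district = 6.5% → $10.89
Spiral notebook $5.32: everything else → 4.75% + 0% district = 4.75% → $0.25
Webcam $115.60: electronics → 5.75% + 0.75% district = 6.5% → $7.51
Total tax = $1.19 + $10.89 + $0.25 + $7.51 = $19.84

$19.84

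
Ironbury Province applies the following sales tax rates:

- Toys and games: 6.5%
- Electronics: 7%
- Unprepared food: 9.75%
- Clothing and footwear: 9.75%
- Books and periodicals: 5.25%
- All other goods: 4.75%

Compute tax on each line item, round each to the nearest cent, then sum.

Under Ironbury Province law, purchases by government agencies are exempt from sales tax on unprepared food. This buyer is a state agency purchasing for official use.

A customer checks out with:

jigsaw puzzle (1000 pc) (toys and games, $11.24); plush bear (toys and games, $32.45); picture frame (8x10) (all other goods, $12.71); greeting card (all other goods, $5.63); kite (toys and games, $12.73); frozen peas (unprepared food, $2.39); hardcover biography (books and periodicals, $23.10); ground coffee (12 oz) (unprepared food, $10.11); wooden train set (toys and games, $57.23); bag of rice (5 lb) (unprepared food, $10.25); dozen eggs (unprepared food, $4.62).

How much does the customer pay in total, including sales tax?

$191.93

Jigsaw puzzle (1000 pc) $11.24: toys and games → 6.5% → $0.73
Plush bear $32.45: toys and games → 6.5% → $2.11
Picture frame (8x10) $12.71: all other goods → 4.75% → $0.60
Greeting card $5.63: all other goods → 4.75% → $0.27
Kite $12.73: toys and games → 6.5% → $0.83
Frozen peas $2.39: unprepared food, buyer-exempt → 0% → $0.00
Hardcover biography $23.10: books and periodicals → 5.25% → $1.21
Ground coffee (12 oz) $10.11: unprepared food, buyer-exempt → 0% → $0.00
Wooden train set $57.23: toys and games → 6.5% → $3.72
Bag of rice (5 lb) $10.25: unprepared food, buyer-exempt → 0% → $0.00
Dozen eggs $4.62: unprepared food, buyer-exempt → 0% → $0.00
Subtotal = $182.46; tax = $9.47; total due = $191.93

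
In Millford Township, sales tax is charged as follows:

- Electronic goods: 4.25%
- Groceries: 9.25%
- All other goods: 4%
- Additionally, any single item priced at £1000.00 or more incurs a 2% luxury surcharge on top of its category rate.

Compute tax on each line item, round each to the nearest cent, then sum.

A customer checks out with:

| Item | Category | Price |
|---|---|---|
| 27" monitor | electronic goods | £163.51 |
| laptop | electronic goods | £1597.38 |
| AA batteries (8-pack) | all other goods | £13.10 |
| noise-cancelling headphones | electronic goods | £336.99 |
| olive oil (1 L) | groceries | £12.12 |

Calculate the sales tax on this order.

27" monitor £163.51: electronic goods → 4.25% → £6.95
Laptop £1597.38: electronic goods → 4.25% + 2% surcharge = 6.25% → £99.84
AA batteries (8-pack) £13.10: all other goods → 4% → £0.52
Noise-cancelling headphones £336.99: electronic goods → 4.25% → £14.32
Olive oil (1 L) £12.12: groceries → 9.25% → £1.12
Total tax = £6.95 + £99.84 + £0.52 + £14.32 + £1.12 = £122.75

£122.75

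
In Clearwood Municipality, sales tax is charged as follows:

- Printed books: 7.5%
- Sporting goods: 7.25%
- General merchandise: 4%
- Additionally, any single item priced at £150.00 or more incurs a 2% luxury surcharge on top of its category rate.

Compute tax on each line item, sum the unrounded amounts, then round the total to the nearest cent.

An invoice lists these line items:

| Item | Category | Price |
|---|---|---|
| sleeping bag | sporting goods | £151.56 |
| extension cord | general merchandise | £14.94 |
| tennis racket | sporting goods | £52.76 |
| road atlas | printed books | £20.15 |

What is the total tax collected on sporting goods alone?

Sleeping bag £151.56: sporting goods → 7.25% + 2% surcharge = 9.25% → £14.0193
Tennis racket £52.76: sporting goods → 7.25% → £3.8251
Tax on sporting goods: unrounded sum = £17.8444 → £17.84

£17.84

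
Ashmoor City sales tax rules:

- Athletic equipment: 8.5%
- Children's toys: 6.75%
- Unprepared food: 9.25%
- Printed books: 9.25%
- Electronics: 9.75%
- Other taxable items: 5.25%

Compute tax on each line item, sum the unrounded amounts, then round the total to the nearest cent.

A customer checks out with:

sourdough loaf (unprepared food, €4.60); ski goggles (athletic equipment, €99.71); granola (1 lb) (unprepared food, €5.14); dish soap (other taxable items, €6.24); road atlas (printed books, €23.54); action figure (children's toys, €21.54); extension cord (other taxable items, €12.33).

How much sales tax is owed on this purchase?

€13.98

Sourdough loaf €4.60: unprepared food → 9.25% → €0.4255
Ski goggles €99.71: athletic equipment → 8.5% → €8.47535
Granola (1 lb) €5.14: unprepared food → 9.25% → €0.47545
Dish soap €6.24: other taxable items → 5.25% → €0.3276
Road atlas €23.54: printed books → 9.25% → €2.17745
Action figure €21.54: children's toys → 6.75% → €1.45395
Extension cord €12.33: other taxable items → 5.25% → €0.647325
Unrounded tax sum = €13.982625 → €13.98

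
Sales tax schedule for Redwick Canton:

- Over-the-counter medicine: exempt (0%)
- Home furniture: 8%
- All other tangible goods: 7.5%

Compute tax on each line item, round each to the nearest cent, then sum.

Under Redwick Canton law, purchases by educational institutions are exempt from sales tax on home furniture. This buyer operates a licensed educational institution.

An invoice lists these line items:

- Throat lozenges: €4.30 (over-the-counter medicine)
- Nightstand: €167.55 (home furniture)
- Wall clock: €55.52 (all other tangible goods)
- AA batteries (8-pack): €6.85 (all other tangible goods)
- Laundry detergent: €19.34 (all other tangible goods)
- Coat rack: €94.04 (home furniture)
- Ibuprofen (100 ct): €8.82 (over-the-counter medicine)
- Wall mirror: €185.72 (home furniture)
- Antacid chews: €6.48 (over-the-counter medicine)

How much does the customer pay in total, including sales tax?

€554.74

Throat lozenges €4.30: over-the-counter medicine → 0% → €0.00
Nightstand €167.55: home furniture, buyer-exempt → 0% → €0.00
Wall clock €55.52: all other tangible goods → 7.5% → €4.16
AA batteries (8-pack) €6.85: all other tangible goods → 7.5% → €0.51
Laundry detergent €19.34: all other tangible goods → 7.5% → €1.45
Coat rack €94.04: home furniture, buyer-exempt → 0% → €0.00
Ibuprofen (100 ct) €8.82: over-the-counter medicine → 0% → €0.00
Wall mirror €185.72: home furniture, buyer-exempt → 0% → €0.00
Antacid chews €6.48: over-the-counter medicine → 0% → €0.00
Subtotal = €548.62; tax = €6.12; total due = €554.74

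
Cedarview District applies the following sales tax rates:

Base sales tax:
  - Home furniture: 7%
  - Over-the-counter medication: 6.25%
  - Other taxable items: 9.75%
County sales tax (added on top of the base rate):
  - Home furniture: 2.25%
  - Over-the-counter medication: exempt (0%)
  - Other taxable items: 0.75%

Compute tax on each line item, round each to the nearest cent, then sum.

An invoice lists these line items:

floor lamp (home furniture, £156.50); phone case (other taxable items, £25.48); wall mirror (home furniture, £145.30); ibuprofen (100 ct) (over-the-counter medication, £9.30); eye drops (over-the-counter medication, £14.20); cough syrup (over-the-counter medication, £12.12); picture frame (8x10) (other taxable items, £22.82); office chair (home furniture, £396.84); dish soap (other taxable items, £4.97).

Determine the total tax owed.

Floor lamp £156.50: home furniture → 7% + 2.25% county = 9.25% → £14.48
Phone case £25.48: other taxable items → 9.75% + 0.75% county = 10.5% → £2.68
Wall mirror £145.30: home furniture → 7% + 2.25% county = 9.25% → £13.44
Ibuprofen (100 ct) £9.30: over-the-counter medication → 6.25% + 0% county = 6.25% → £0.58
Eye drops £14.20: over-the-counter medication → 6.25% + 0% county = 6.25% → £0.89
Cough syrup £12.12: over-the-counter medication → 6.25% + 0% county = 6.25% → £0.76
Picture frame (8x10) £22.82: other taxable items → 9.75% + 0.75% county = 10.5% → £2.40
Office chair £396.84: home furniture → 7% + 2.25% county = 9.25% → £36.71
Dish soap £4.97: other taxable items → 9.75% + 0.75% county = 10.5% → £0.52
Total tax = £14.48 + £2.68 + £13.44 + £0.58 + £0.89 + £0.76 + £2.40 + £36.71 + £0.52 = £72.46

£72.46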